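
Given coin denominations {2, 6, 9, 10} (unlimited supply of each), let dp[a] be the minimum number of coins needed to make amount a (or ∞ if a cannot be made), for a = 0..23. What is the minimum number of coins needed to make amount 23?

4

 a  0  1  2  3  4  5  6  7  8  9 10 11 12 13 14 15 16 17 18 19 20 21 22 23
dp  0  -  1  -  2  -  1  -  2  1  1  2  2  3  3  2  2  3  2  2  2  3  3  4
(- denotes ∞ / unreachable)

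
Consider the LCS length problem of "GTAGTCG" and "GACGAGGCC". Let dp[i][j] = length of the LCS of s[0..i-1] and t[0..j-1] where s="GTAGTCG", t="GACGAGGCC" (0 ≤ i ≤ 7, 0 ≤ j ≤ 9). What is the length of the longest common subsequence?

   ''  G  A  C  G  A  G  G  C  C
''  0  0  0  0  0  0  0  0  0  0
 G  0  1  1  1  1  1  1  1  1  1
 T  0  1  1  1  1  1  1  1  1  1
 A  0  1  2  2  2  2  2  2  2  2
 G  0  1  2  2  3  3  3  3  3  3
 T  0  1  2  2  3  3  3  3  3  3
 C  0  1  2  3  3  3  3  3  4  4
 G  0  1  2  3  4  4  4  4  4  4

4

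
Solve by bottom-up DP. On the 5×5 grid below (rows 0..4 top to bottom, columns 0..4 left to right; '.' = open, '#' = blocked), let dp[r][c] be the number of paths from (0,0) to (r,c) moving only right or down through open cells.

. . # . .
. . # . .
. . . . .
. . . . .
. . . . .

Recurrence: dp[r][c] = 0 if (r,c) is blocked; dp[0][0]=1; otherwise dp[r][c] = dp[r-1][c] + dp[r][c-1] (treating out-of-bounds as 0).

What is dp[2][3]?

r\c   0   1   2   3   4
  0   1   1   0   0   0
  1   1   2   0   0   0
  2   1   3   3   3   3
  3   1   4   7  10  13
  4   1   5  12  22  35

3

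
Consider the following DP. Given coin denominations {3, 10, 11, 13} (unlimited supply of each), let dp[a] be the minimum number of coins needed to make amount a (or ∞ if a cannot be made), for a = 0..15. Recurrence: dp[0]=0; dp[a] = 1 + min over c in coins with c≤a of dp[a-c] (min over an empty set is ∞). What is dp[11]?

1

 a  0  1  2  3  4  5  6  7  8  9 10 11 12 13 14 15
dp  0  -  -  1  -  -  2  -  -  3  1  1  4  1  2  5
(- denotes ∞ / unreachable)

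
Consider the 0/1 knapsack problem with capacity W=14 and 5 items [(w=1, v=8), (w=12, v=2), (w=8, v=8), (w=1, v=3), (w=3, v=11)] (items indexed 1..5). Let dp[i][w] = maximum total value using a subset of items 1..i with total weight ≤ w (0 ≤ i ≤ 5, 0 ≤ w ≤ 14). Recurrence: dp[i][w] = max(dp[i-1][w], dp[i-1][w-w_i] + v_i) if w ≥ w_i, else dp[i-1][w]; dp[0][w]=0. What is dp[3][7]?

8

i\w   0   1   2   3   4   5   6   7   8   9  10  11  12  13  14
  0   0   0   0   0   0   0   0   0   0   0   0   0   0   0   0
  1   0   8   8   8   8   8   8   8   8   8   8   8   8   8   8
  2   0   8   8   8   8   8   8   8   8   8   8   8   8  10  10
  3   0   8   8   8   8   8   8   8   8  16  16  16  16  16  16
  4   0   8  11  11  11  11  11  11  11  16  19  19  19  19  19
  5   0   8  11  11  19  22  22  22  22  22  22  22  27  30  30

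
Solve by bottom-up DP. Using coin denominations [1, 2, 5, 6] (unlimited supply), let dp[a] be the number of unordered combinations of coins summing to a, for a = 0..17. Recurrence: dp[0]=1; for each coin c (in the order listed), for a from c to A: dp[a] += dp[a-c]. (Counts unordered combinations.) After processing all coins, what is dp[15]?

28

after  coin     0     1     2     3     4     5     6     7     8     9    10    11    12    13    14    15    16    17
          1     1     1     1     1     1     1     1     1     1     1     1     1     1     1     1     1     1     1
          2     1     1     2     2     3     3     4     4     5     5     6     6     7     7     8     8     9     9
          5     1     1     2     2     3     4     5     6     7     8    10    11    13    14    16    18    20    22
          6     1     1     2     2     3     4     6     7     9    10    13    15    19    21    25    28    33    37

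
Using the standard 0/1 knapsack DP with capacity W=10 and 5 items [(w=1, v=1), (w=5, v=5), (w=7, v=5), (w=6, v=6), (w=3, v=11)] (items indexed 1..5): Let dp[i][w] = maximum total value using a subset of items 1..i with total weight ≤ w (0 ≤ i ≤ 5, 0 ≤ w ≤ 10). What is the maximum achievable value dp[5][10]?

i\w   0   1   2   3   4   5   6   7   8   9  10
  0   0   0   0   0   0   0   0   0   0   0   0
  1   0   1   1   1   1   1   1   1   1   1   1
  2   0   1   1   1   1   5   6   6   6   6   6
  3   0   1   1   1   1   5   6   6   6   6   6
  4   0   1   1   1   1   5   6   7   7   7   7
  5   0   1   1  11  12  12  12  12  16  17  18

18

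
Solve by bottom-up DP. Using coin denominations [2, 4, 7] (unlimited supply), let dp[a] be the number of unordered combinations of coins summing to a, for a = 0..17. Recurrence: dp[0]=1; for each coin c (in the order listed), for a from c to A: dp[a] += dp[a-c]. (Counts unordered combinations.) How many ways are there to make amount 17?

after  coin     0     1     2     3     4     5     6     7     8     9    10    11    12    13    14    15    16    17
          2     1     0     1     0     1     0     1     0     1     0     1     0     1     0     1     0     1     0
          4     1     0     1     0     2     0     2     0     3     0     3     0     4     0     4     0     5     0
          7     1     0     1     0     2     0     2     1     3     1     3     2     4     2     5     3     6     3

3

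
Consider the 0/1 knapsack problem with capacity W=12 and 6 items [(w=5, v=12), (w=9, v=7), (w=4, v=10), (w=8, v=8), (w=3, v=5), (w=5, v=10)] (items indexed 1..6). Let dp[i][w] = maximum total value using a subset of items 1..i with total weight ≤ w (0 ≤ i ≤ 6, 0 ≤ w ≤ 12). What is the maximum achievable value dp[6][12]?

i\w   0   1   2   3   4   5   6   7   8   9  10  11  12
  0   0   0   0   0   0   0   0   0   0   0   0   0   0
  1   0   0   0   0   0  12  12  12  12  12  12  12  12
  2   0   0   0   0   0  12  12  12  12  12  12  12  12
  3   0   0   0   0  10  12  12  12  12  22  22  22  22
  4   0   0   0   0  10  12  12  12  12  22  22  22  22
  5   0   0   0   5  10  12  12  15  17  22  22  22  27
  6   0   0   0   5  10  12  12  15  17  22  22  22  27

27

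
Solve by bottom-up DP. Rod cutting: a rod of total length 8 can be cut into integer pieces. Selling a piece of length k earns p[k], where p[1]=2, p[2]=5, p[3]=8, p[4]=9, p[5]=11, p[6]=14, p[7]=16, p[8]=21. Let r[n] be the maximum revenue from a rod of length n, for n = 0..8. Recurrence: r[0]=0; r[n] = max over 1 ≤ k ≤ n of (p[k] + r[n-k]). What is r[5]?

13

   n    0    1    2    3    4    5    6    7    8
r[n]    0    2    5    8   10   13   16   18   21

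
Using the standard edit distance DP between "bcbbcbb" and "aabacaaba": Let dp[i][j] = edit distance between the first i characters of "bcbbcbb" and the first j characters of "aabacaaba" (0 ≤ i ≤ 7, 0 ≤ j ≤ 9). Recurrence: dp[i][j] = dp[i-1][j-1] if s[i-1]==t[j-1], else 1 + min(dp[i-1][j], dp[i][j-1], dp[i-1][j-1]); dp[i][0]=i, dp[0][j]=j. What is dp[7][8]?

   ''  a  a  b  a  c  a  a  b  a
''  0  1  2  3  4  5  6  7  8  9
 b  1  1  2  2  3  4  5  6  7  8
 c  2  2  2  3  3  3  4  5  6  7
 b  3  3  3  2  3  4  4  5  5  6
 b  4  4  4  3  3  4  5  5  5  6
 c  5  5  5  4  4  3  4  5  6  6
 b  6  6  6  5  5  4  4  5  5  6
 b  7  7  7  6  6  5  5  5  5  6

5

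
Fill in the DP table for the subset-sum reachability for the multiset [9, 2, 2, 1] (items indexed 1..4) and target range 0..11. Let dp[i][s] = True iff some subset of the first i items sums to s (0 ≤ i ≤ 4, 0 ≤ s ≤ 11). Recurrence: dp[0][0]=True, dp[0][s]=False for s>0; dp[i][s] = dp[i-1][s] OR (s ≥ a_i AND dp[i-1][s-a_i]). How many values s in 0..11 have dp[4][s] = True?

9

i\s   0   1   2   3   4   5   6   7   8   9  10  11
  0   T   F   F   F   F   F   F   F   F   F   F   F
  1   T   F   F   F   F   F   F   F   F   T   F   F
  2   T   F   T   F   F   F   F   F   F   T   F   T
  3   T   F   T   F   T   F   F   F   F   T   F   T
  4   T   T   T   T   T   T   F   F   F   T   T   T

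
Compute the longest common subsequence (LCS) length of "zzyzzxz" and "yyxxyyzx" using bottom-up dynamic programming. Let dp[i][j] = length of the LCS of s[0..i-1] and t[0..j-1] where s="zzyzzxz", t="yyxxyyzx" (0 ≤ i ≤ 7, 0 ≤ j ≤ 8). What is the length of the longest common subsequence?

   ''  y  y  x  x  y  y  z  x
''  0  0  0  0  0  0  0  0  0
 z  0  0  0  0  0  0  0  1  1
 z  0  0  0  0  0  0  0  1  1
 y  0  1  1  1  1  1  1  1  1
 z  0  1  1  1  1  1  1  2  2
 z  0  1  1  1  1  1  1  2  2
 x  0  1  1  2  2  2  2  2  3
 z  0  1  1  2  2  2  2  3  3

3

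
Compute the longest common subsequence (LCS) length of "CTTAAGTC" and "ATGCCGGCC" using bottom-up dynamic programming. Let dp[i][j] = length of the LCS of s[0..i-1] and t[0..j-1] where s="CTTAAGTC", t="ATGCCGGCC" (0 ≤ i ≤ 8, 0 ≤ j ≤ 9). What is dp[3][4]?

1

   ''  A  T  G  C  C  G  G  C  C
''  0  0  0  0  0  0  0  0  0  0
 C  0  0  0  0  1  1  1  1  1  1
 T  0  0  1  1  1  1  1  1  1  1
 T  0  0  1  1  1  1  1  1  1  1
 A  0  1  1  1  1  1  1  1  1  1
 A  0  1  1  1  1  1  1  1  1  1
 G  0  1  1  2  2  2  2  2  2  2
 T  0  1  2  2  2  2  2  2  2  2
 C  0  1  2  2  3  3  3  3  3  3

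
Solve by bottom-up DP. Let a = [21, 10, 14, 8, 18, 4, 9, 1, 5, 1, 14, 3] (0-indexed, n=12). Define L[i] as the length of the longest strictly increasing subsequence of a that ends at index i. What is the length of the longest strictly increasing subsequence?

3

   i    0    1    2    3    4    5    6    7    8    9   10   11
a[i]   21   10   14    8   18    4    9    1    5    1   14    3
L[i]    1    1    2    1    3    1    2    1    2    1    3    2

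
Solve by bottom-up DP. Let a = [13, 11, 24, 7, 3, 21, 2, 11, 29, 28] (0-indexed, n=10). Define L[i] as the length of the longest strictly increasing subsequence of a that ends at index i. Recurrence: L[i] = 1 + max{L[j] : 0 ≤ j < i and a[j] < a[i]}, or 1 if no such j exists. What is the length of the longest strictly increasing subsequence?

3

   i    0    1    2    3    4    5    6    7    8    9
a[i]   13   11   24    7    3   21    2   11   29   28
L[i]    1    1    2    1    1    2    1    2    3    3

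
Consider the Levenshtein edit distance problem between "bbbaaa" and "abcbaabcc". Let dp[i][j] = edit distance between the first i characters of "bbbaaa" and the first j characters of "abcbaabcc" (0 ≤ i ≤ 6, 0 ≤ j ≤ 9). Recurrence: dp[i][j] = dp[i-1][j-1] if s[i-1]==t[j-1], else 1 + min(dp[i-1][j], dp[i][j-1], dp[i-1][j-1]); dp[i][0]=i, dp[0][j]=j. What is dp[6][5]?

4

   ''  a  b  c  b  a  a  b  c  c
''  0  1  2  3  4  5  6  7  8  9
 b  1  1  1  2  3  4  5  6  7  8
 b  2  2  1  2  2  3  4  5  6  7
 b  3  3  2  2  2  3  4  4  5  6
 a  4  3  3  3  3  2  3  4  5  6
 a  5  4  4  4  4  3  2  3  4  5
 a  6  5  5  5  5  4  3  3  4  5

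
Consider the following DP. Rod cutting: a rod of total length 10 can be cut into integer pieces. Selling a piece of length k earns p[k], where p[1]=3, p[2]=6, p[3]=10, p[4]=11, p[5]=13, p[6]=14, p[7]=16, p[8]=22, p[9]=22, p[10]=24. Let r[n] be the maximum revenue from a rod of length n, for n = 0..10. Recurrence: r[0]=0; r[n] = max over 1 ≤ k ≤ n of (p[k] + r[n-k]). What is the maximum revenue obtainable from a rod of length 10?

33

   n    0    1    2    3    4    5    6    7    8    9   10
r[n]    0    3    6   10   13   16   20   23   26   30   33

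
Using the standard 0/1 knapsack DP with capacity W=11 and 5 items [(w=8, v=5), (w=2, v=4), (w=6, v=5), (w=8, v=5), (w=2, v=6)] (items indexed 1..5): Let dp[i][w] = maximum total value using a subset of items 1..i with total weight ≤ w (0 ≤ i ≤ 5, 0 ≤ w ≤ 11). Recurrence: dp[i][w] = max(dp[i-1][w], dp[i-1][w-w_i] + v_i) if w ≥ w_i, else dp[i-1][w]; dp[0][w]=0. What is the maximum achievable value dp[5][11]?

i\w   0   1   2   3   4   5   6   7   8   9  10  11
  0   0   0   0   0   0   0   0   0   0   0   0   0
  1   0   0   0   0   0   0   0   0   5   5   5   5
  2   0   0   4   4   4   4   4   4   5   5   9   9
  3   0   0   4   4   4   4   5   5   9   9   9   9
  4   0   0   4   4   4   4   5   5   9   9   9   9
  5   0   0   6   6  10  10  10  10  11  11  15  15

15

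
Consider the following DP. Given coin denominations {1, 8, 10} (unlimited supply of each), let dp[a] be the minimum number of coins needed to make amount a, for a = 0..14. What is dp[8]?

1

 a  0  1  2  3  4  5  6  7  8  9 10 11 12 13 14
dp  0  1  2  3  4  5  6  7  1  2  1  2  3  4  5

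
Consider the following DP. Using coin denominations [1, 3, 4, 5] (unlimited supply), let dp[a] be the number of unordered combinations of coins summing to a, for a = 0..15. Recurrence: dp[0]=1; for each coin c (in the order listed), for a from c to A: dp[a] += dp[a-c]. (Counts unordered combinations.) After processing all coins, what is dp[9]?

10

after  coin     0     1     2     3     4     5     6     7     8     9    10    11    12    13    14    15
          1     1     1     1     1     1     1     1     1     1     1     1     1     1     1     1     1
          3     1     1     1     2     2     2     3     3     3     4     4     4     5     5     5     6
          4     1     1     1     2     3     3     4     5     6     7     8     9    11    12    13    15
          5     1     1     1     2     3     4     5     6     8    10    12    14    17    20    23    27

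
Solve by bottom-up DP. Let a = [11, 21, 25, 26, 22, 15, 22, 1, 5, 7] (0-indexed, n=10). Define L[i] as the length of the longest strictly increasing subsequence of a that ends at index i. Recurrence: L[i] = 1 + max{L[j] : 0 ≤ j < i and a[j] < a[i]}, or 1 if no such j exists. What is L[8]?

   i    0    1    2    3    4    5    6    7    8    9
a[i]   11   21   25   26   22   15   22    1    5    7
L[i]    1    2    3    4    3    2    3    1    2    3

2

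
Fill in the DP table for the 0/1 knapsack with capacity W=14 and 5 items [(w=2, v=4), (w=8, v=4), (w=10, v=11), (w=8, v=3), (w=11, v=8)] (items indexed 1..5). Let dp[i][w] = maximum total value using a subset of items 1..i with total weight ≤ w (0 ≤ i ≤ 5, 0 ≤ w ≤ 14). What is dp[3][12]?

i\w   0   1   2   3   4   5   6   7   8   9  10  11  12  13  14
  0   0   0   0   0   0   0   0   0   0   0   0   0   0   0   0
  1   0   0   4   4   4   4   4   4   4   4   4   4   4   4   4
  2   0   0   4   4   4   4   4   4   4   4   8   8   8   8   8
  3   0   0   4   4   4   4   4   4   4   4  11  11  15  15  15
  4   0   0   4   4   4   4   4   4   4   4  11  11  15  15  15
  5   0   0   4   4   4   4   4   4   4   4  11  11  15  15  15

15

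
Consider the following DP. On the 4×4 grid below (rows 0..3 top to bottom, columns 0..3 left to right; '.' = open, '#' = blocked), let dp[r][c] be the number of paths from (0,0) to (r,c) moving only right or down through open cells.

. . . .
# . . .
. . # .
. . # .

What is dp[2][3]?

r\c   0   1   2   3
  0   1   1   1   1
  1   0   1   2   3
  2   0   1   0   3
  3   0   1   0   3

3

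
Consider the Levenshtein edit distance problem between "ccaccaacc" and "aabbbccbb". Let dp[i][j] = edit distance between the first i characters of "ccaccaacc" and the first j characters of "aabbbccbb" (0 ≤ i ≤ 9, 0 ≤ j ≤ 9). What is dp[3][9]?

   ''  a  a  b  b  b  c  c  b  b
''  0  1  2  3  4  5  6  7  8  9
 c  1  1  2  3  4  5  5  6  7  8
 c  2  2  2  3  4  5  5  5  6  7
 a  3  2  2  3  4  5  6  6  6  7
 c  4  3  3  3  4  5  5  6  7  7
 c  5  4  4  4  4  5  5  5  6  7
 a  6  5  4  5  5  5  6  6  6  7
 a  7  6  5  5  6  6  6  7  7  7
 c  8  7  6  6  6  7  6  6  7  8
 c  9  8  7  7  7  7  7  6  7  8

7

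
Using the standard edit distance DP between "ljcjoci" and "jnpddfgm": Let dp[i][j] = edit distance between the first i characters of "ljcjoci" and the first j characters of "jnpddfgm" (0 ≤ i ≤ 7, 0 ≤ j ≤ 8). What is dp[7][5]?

6

   ''  j  n  p  d  d  f  g  m
''  0  1  2  3  4  5  6  7  8
 l  1  1  2  3  4  5  6  7  8
 j  2  1  2  3  4  5  6  7  8
 c  3  2  2  3  4  5  6  7  8
 j  4  3  3  3  4  5  6  7  8
 o  5  4  4  4  4  5  6  7  8
 c  6  5  5  5  5  5  6  7  8
 i  7  6  6  6  6  6  6  7  8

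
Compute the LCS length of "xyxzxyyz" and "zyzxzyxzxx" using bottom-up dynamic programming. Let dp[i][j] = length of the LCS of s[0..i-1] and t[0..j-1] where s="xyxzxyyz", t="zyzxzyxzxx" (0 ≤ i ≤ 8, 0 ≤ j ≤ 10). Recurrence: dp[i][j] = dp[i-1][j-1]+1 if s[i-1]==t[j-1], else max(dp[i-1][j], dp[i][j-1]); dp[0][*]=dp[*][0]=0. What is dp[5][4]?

3

   ''  z  y  z  x  z  y  x  z  x  x
''  0  0  0  0  0  0  0  0  0  0  0
 x  0  0  0  0  1  1  1  1  1  1  1
 y  0  0  1  1  1  1  2  2  2  2  2
 x  0  0  1  1  2  2  2  3  3  3  3
 z  0  1  1  2  2  3  3  3  4  4  4
 x  0  1  1  2  3  3  3  4  4  5  5
 y  0  1  2  2  3  3  4  4  4  5  5
 y  0  1  2  2  3  3  4  4  4  5  5
 z  0  1  2  3  3  4  4  4  5  5  5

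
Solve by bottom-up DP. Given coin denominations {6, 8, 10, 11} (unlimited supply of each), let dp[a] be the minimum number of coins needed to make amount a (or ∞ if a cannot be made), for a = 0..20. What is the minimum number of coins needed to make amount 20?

 a  0  1  2  3  4  5  6  7  8  9 10 11 12 13 14 15 16 17 18 19 20
dp  0  -  -  -  -  -  1  -  1  -  1  1  2  -  2  -  2  2  2  2  2
(- denotes ∞ / unreachable)

2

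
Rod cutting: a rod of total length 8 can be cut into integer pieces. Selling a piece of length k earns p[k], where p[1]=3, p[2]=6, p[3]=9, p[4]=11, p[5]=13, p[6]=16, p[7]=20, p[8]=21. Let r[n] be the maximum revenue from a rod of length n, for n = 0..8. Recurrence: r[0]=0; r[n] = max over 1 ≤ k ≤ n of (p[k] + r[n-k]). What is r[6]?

   n    0    1    2    3    4    5    6    7    8
r[n]    0    3    6    9   12   15   18   21   24

18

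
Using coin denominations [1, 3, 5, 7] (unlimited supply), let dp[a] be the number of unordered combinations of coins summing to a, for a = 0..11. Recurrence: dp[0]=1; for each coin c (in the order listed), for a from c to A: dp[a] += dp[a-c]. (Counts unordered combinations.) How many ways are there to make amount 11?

10

after  coin     0     1     2     3     4     5     6     7     8     9    10    11
          1     1     1     1     1     1     1     1     1     1     1     1     1
          3     1     1     1     2     2     2     3     3     3     4     4     4
          5     1     1     1     2     2     3     4     4     5     6     7     8
          7     1     1     1     2     2     3     4     5     6     7     9    10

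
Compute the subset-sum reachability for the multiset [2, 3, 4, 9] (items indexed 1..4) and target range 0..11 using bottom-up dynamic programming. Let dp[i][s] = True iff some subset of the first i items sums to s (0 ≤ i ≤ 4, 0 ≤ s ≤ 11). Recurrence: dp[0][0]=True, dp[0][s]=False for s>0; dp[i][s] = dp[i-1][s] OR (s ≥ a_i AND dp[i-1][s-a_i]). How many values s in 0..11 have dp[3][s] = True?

8

i\s   0   1   2   3   4   5   6   7   8   9  10  11
  0   T   F   F   F   F   F   F   F   F   F   F   F
  1   T   F   T   F   F   F   F   F   F   F   F   F
  2   T   F   T   T   F   T   F   F   F   F   F   F
  3   T   F   T   T   T   T   T   T   F   T   F   F
  4   T   F   T   T   T   T   T   T   F   T   F   T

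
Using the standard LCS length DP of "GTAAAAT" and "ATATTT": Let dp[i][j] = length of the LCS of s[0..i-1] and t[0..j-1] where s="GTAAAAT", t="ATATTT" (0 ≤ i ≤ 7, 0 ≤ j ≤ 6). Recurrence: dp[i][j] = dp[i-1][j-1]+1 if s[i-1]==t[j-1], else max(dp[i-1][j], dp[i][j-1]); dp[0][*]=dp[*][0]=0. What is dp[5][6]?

   ''  A  T  A  T  T  T
''  0  0  0  0  0  0  0
 G  0  0  0  0  0  0  0
 T  0  0  1  1  1  1  1
 A  0  1  1  2  2  2  2
 A  0  1  1  2  2  2  2
 A  0  1  1  2  2  2  2
 A  0  1  1  2  2  2  2
 T  0  1  2  2  3  3  3

2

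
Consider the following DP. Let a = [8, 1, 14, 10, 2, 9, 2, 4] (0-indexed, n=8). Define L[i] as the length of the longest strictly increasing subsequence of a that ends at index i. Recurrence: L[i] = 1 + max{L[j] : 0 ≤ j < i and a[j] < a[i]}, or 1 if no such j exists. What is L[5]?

   i    0    1    2    3    4    5    6    7
a[i]    8    1   14   10    2    9    2    4
L[i]    1    1    2    2    2    3    2    3

3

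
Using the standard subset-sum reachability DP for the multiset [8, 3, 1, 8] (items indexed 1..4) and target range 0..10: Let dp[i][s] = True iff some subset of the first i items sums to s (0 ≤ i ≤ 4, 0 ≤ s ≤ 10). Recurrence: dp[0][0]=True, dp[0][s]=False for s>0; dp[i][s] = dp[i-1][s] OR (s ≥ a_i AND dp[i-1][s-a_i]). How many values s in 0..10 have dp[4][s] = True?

6

i\s   0   1   2   3   4   5   6   7   8   9  10
  0   T   F   F   F   F   F   F   F   F   F   F
  1   T   F   F   F   F   F   F   F   T   F   F
  2   T   F   F   T   F   F   F   F   T   F   F
  3   T   T   F   T   T   F   F   F   T   T   F
  4   T   T   F   T   T   F   F   F   T   T   F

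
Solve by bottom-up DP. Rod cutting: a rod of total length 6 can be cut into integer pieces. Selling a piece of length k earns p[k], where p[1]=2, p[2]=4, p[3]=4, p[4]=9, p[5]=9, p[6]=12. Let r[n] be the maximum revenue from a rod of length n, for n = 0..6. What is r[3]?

6

   n    0    1    2    3    4    5    6
r[n]    0    2    4    6    9   11   13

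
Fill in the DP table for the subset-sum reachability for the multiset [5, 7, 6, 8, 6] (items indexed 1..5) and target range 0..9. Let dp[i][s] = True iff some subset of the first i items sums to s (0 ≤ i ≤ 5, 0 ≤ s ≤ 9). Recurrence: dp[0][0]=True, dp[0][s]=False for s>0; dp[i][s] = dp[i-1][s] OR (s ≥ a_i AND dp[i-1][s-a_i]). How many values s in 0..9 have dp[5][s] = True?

i\s   0   1   2   3   4   5   6   7   8   9
  0   T   F   F   F   F   F   F   F   F   F
  1   T   F   F   F   F   T   F   F   F   F
  2   T   F   F   F   F   T   F   T   F   F
  3   T   F   F   F   F   T   T   T   F   F
  4   T   F   F   F   F   T   T   T   T   F
  5   T   F   F   F   F   T   T   T   T   F

5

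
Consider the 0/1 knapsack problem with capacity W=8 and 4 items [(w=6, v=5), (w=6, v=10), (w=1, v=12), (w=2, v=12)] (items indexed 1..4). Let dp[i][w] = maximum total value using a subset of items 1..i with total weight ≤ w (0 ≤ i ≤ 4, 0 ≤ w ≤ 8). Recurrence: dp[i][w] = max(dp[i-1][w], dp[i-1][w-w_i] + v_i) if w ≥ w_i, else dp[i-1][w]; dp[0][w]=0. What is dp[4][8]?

i\w   0   1   2   3   4   5   6   7   8
  0   0   0   0   0   0   0   0   0   0
  1   0   0   0   0   0   0   5   5   5
  2   0   0   0   0   0   0  10  10  10
  3   0  12  12  12  12  12  12  22  22
  4   0  12  12  24  24  24  24  24  24

24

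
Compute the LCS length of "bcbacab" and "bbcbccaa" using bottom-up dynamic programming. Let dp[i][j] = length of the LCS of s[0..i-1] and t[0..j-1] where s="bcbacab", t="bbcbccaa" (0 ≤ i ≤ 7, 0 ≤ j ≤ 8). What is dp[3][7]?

   ''  b  b  c  b  c  c  a  a
''  0  0  0  0  0  0  0  0  0
 b  0  1  1  1  1  1  1  1  1
 c  0  1  1  2  2  2  2  2  2
 b  0  1  2  2  3  3  3  3  3
 a  0  1  2  2  3  3  3  4  4
 c  0  1  2  3  3  4  4  4  4
 a  0  1  2  3  3  4  4  5  5
 b  0  1  2  3  4  4  4  5  5

3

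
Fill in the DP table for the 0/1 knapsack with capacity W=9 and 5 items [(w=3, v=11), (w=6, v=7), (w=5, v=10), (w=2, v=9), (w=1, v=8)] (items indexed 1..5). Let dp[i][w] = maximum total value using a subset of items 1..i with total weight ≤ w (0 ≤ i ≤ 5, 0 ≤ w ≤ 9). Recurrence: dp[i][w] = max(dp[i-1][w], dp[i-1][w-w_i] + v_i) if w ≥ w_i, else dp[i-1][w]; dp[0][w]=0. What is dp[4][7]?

20

i\w   0   1   2   3   4   5   6   7   8   9
  0   0   0   0   0   0   0   0   0   0   0
  1   0   0   0  11  11  11  11  11  11  11
  2   0   0   0  11  11  11  11  11  11  18
  3   0   0   0  11  11  11  11  11  21  21
  4   0   0   9  11  11  20  20  20  21  21
  5   0   8   9  17  19  20  28  28  28  29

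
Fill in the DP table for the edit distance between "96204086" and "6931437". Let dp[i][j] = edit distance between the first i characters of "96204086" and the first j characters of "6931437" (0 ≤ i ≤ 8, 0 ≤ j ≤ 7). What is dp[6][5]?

5

   ''  6  9  3  1  4  3  7
''  0  1  2  3  4  5  6  7
 9  1  1  1  2  3  4  5  6
 6  2  1  2  2  3  4  5  6
 2  3  2  2  3  3  4  5  6
 0  4  3  3  3  4  4  5  6
 4  5  4  4  4  4  4  5  6
 0  6  5  5  5  5  5  5  6
 8  7  6  6  6  6  6  6  6
 6  8  7  7  7  7  7  7  7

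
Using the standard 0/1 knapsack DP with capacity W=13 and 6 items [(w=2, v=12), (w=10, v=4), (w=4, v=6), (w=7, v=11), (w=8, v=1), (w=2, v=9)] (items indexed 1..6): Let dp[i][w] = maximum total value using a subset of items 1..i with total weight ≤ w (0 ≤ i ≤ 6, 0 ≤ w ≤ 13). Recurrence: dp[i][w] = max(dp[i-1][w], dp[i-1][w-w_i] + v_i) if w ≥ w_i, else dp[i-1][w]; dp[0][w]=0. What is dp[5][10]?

i\w   0   1   2   3   4   5   6   7   8   9  10  11  12  13
  0   0   0   0   0   0   0   0   0   0   0   0   0   0   0
  1   0   0  12  12  12  12  12  12  12  12  12  12  12  12
  2   0   0  12  12  12  12  12  12  12  12  12  12  16  16
  3   0   0  12  12  12  12  18  18  18  18  18  18  18  18
  4   0   0  12  12  12  12  18  18  18  23  23  23  23  29
  5   0   0  12  12  12  12  18  18  18  23  23  23  23  29
  6   0   0  12  12  21  21  21  21  27  27  27  32  32  32

23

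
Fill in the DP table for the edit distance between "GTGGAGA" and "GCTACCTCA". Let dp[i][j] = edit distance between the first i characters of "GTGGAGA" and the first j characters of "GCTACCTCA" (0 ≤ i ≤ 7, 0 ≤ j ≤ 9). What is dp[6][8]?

   ''  G  C  T  A  C  C  T  C  A
''  0  1  2  3  4  5  6  7  8  9
 G  1  0  1  2  3  4  5  6  7  8
 T  2  1  1  1  2  3  4  5  6  7
 G  3  2  2  2  2  3  4  5  6  7
 G  4  3  3  3  3  3  4  5  6  7
 A  5  4  4  4  3  4  4  5  6  6
 G  6  5  5  5  4  4  5  5  6  7
 A  7  6  6  6  5  5  5  6  6  6

6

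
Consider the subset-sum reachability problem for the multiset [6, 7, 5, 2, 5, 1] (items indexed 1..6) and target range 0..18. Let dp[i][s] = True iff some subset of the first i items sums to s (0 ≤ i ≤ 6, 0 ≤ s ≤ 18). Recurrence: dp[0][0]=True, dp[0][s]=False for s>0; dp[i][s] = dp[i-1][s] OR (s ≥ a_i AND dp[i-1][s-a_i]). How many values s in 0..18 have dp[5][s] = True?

16

i\s   0   1   2   3   4   5   6   7   8   9  10  11  12  13  14  15  16  17  18
  0   T   F   F   F   F   F   F   F   F   F   F   F   F   F   F   F   F   F   F
  1   T   F   F   F   F   F   T   F   F   F   F   F   F   F   F   F   F   F   F
  2   T   F   F   F   F   F   T   T   F   F   F   F   F   T   F   F   F   F   F
  3   T   F   F   F   F   T   T   T   F   F   F   T   T   T   F   F   F   F   T
  4   T   F   T   F   F   T   T   T   T   T   F   T   T   T   T   T   F   F   T
  5   T   F   T   F   F   T   T   T   T   T   T   T   T   T   T   T   T   T   T
  6   T   T   T   T   F   T   T   T   T   T   T   T   T   T   T   T   T   T   T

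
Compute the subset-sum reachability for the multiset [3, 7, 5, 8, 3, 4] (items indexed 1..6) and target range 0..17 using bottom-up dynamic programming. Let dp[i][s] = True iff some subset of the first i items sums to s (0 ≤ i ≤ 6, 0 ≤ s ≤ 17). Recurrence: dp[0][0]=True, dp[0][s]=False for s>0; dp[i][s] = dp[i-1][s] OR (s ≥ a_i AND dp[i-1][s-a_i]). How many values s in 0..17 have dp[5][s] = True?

i\s   0   1   2   3   4   5   6   7   8   9  10  11  12  13  14  15  16  17
  0   T   F   F   F   F   F   F   F   F   F   F   F   F   F   F   F   F   F
  1   T   F   F   T   F   F   F   F   F   F   F   F   F   F   F   F   F   F
  2   T   F   F   T   F   F   F   T   F   F   T   F   F   F   F   F   F   F
  3   T   F   F   T   F   T   F   T   T   F   T   F   T   F   F   T   F   F
  4   T   F   F   T   F   T   F   T   T   F   T   T   T   T   F   T   T   F
  5   T   F   F   T   F   T   T   T   T   F   T   T   T   T   T   T   T   F
  6   T   F   F   T   T   T   T   T   T   T   T   T   T   T   T   T   T   T

13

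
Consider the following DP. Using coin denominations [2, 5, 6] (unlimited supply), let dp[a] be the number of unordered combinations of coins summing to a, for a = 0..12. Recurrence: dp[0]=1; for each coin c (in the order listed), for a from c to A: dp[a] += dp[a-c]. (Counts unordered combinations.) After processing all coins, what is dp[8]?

2

after  coin     0     1     2     3     4     5     6     7     8     9    10    11    12
          2     1     0     1     0     1     0     1     0     1     0     1     0     1
          5     1     0     1     0     1     1     1     1     1     1     2     1     2
          6     1     0     1     0     1     1     2     1     2     1     3     2     4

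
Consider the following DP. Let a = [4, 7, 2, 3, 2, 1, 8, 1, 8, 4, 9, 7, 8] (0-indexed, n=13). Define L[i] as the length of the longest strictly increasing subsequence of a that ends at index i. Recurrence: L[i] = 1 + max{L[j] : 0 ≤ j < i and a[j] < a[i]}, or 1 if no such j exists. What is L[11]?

   i    0    1    2    3    4    5    6    7    8    9   10   11   12
a[i]    4    7    2    3    2    1    8    1    8    4    9    7    8
L[i]    1    2    1    2    1    1    3    1    3    3    4    4    5

4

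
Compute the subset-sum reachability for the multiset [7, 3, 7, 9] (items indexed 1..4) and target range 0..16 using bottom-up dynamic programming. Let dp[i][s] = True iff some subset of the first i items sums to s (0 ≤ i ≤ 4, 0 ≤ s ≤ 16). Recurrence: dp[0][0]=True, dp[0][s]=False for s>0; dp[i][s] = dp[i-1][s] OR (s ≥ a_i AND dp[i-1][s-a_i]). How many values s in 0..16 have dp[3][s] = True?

i\s   0   1   2   3   4   5   6   7   8   9  10  11  12  13  14  15  16
  0   T   F   F   F   F   F   F   F   F   F   F   F   F   F   F   F   F
  1   T   F   F   F   F   F   F   T   F   F   F   F   F   F   F   F   F
  2   T   F   F   T   F   F   F   T   F   F   T   F   F   F   F   F   F
  3   T   F   F   T   F   F   F   T   F   F   T   F   F   F   T   F   F
  4   T   F   F   T   F   F   F   T   F   T   T   F   T   F   T   F   T

5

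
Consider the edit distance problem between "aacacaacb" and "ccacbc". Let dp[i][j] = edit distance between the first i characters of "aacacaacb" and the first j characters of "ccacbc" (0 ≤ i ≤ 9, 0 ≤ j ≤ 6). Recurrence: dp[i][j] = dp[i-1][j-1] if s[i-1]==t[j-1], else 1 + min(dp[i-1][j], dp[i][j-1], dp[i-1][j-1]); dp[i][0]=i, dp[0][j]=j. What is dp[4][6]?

4

   ''  c  c  a  c  b  c
''  0  1  2  3  4  5  6
 a  1  1  2  2  3  4  5
 a  2  2  2  2  3  4  5
 c  3  2  2  3  2  3  4
 a  4  3  3  2  3  3  4
 c  5  4  3  3  2  3  3
 a  6  5  4  3  3  3  4
 a  7  6  5  4  4  4  4
 c  8  7  6  5  4  5  4
 b  9  8  7  6  5  4  5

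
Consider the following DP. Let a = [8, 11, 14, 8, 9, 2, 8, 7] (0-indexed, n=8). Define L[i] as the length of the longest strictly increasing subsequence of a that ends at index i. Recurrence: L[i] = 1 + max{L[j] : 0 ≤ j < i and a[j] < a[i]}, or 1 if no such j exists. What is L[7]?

   i    0    1    2    3    4    5    6    7
a[i]    8   11   14    8    9    2    8    7
L[i]    1    2    3    1    2    1    2    2

2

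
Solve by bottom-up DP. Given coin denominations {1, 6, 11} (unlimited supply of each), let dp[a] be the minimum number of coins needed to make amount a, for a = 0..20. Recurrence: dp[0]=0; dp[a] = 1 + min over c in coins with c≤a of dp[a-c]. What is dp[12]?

2

 a  0  1  2  3  4  5  6  7  8  9 10 11 12 13 14 15 16 17 18 19 20
dp  0  1  2  3  4  5  1  2  3  4  5  1  2  3  4  5  6  2  3  4  5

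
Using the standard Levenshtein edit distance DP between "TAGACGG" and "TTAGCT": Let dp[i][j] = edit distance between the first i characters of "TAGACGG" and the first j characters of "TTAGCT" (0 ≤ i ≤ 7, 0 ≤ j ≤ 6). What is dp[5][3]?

3

   ''  T  T  A  G  C  T
''  0  1  2  3  4  5  6
 T  1  0  1  2  3  4  5
 A  2  1  1  1  2  3  4
 G  3  2  2  2  1  2  3
 A  4  3  3  2  2  2  3
 C  5  4  4  3  3  2  3
 G  6  5  5  4  3  3  3
 G  7  6  6  5  4  4  4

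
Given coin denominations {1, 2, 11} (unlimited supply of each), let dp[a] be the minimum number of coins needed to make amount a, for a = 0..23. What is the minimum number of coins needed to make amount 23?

 a  0  1  2  3  4  5  6  7  8  9 10 11 12 13 14 15 16 17 18 19 20 21 22 23
dp  0  1  1  2  2  3  3  4  4  5  5  1  2  2  3  3  4  4  5  5  6  6  2  3

3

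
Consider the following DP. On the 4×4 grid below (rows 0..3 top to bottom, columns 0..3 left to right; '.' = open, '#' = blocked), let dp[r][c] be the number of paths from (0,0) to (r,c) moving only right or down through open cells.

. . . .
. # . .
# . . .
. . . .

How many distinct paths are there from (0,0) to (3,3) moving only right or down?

r\c   0   1   2   3
  0   1   1   1   1
  1   1   0   1   2
  2   0   0   1   3
  3   0   0   1   4

4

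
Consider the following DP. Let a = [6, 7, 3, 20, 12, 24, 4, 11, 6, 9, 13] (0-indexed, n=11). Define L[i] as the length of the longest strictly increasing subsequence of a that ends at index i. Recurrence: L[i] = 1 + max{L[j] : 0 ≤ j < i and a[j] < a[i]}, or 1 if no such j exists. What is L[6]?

   i    0    1    2    3    4    5    6    7    8    9   10
a[i]    6    7    3   20   12   24    4   11    6    9   13
L[i]    1    2    1    3    3    4    2    3    3    4    5

2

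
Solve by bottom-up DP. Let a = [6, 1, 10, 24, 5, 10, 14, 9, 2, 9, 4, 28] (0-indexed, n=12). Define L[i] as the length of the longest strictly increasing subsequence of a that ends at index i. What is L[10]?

   i    0    1    2    3    4    5    6    7    8    9   10   11
a[i]    6    1   10   24    5   10   14    9    2    9    4   28
L[i]    1    1    2    3    2    3    4    3    2    3    3    5

3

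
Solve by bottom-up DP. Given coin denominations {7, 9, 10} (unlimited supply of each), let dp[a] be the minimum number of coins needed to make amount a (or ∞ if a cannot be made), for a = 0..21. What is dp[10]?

1

 a  0  1  2  3  4  5  6  7  8  9 10 11 12 13 14 15 16 17 18 19 20 21
dp  0  -  -  -  -  -  -  1  -  1  1  -  -  -  2  -  2  2  2  2  2  3
(- denotes ∞ / unreachable)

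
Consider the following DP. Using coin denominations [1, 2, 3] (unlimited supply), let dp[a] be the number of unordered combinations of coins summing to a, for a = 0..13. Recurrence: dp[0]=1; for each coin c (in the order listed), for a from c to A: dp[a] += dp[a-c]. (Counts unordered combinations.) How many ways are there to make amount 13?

21

after  coin     0     1     2     3     4     5     6     7     8     9    10    11    12    13
          1     1     1     1     1     1     1     1     1     1     1     1     1     1     1
          2     1     1     2     2     3     3     4     4     5     5     6     6     7     7
          3     1     1     2     3     4     5     7     8    10    12    14    16    19    21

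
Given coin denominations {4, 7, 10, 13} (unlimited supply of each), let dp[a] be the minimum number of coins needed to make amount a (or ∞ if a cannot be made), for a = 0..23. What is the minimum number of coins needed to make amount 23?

2

 a  0  1  2  3  4  5  6  7  8  9 10 11 12 13 14 15 16 17 18 19 20 21 22 23
dp  0  -  -  -  1  -  -  1  2  -  1  2  3  1  2  3  4  2  3  4  2  3  4  2
(- denotes ∞ / unreachable)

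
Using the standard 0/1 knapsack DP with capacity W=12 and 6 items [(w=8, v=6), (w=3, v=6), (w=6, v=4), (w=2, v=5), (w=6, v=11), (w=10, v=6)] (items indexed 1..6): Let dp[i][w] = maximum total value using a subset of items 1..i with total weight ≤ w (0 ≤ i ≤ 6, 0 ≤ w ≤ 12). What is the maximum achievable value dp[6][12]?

22

i\w   0   1   2   3   4   5   6   7   8   9  10  11  12
  0   0   0   0   0   0   0   0   0   0   0   0   0   0
  1   0   0   0   0   0   0   0   0   6   6   6   6   6
  2   0   0   0   6   6   6   6   6   6   6   6  12  12
  3   0   0   0   6   6   6   6   6   6  10  10  12  12
  4   0   0   5   6   6  11  11  11  11  11  11  15  15
  5   0   0   5   6   6  11  11  11  16  17  17  22  22
  6   0   0   5   6   6  11  11  11  16  17  17  22  22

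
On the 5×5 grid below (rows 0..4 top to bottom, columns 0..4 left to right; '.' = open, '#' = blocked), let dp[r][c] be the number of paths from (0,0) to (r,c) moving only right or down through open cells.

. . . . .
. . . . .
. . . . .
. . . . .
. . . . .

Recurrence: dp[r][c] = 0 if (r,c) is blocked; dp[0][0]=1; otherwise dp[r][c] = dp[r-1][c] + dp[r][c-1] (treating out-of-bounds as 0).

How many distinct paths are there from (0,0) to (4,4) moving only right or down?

70

r\c   0   1   2   3   4
  0   1   1   1   1   1
  1   1   2   3   4   5
  2   1   3   6  10  15
  3   1   4  10  20  35
  4   1   5  15  35  70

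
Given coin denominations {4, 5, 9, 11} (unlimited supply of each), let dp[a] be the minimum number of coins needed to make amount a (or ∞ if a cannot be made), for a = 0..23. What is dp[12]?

3

 a  0  1  2  3  4  5  6  7  8  9 10 11 12 13 14 15 16 17 18 19 20 21 22 23
dp  0  -  -  -  1  1  -  -  2  1  2  1  3  2  2  2  2  3  2  3  2  3  2  3
(- denotes ∞ / unreachable)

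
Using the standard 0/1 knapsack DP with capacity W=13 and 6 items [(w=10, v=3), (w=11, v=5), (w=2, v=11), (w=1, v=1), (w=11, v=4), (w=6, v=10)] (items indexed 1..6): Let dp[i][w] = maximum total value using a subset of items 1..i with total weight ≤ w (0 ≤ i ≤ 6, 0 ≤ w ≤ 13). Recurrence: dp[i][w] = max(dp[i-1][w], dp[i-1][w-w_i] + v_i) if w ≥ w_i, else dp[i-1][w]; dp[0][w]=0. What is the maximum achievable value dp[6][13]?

22

i\w   0   1   2   3   4   5   6   7   8   9  10  11  12  13
  0   0   0   0   0   0   0   0   0   0   0   0   0   0   0
  1   0   0   0   0   0   0   0   0   0   0   3   3   3   3
  2   0   0   0   0   0   0   0   0   0   0   3   5   5   5
  3   0   0  11  11  11  11  11  11  11  11  11  11  14  16
  4   0   1  11  12  12  12  12  12  12  12  12  12  14  16
  5   0   1  11  12  12  12  12  12  12  12  12  12  14  16
  6   0   1  11  12  12  12  12  12  21  22  22  22  22  22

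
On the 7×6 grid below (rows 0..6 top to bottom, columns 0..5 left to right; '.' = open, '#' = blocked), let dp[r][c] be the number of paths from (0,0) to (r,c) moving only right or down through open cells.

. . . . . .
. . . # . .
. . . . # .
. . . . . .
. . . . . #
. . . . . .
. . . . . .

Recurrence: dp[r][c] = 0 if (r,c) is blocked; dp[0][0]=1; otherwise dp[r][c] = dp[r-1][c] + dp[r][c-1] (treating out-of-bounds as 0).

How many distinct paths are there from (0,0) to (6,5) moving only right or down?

r\c   0   1   2   3   4   5
  0   1   1   1   1   1   1
  1   1   2   3   0   1   2
  2   1   3   6   6   0   2
  3   1   4  10  16  16  18
  4   1   5  15  31  47   0
  5   1   6  21  52  99  99
  6   1   7  28  80 179 278

278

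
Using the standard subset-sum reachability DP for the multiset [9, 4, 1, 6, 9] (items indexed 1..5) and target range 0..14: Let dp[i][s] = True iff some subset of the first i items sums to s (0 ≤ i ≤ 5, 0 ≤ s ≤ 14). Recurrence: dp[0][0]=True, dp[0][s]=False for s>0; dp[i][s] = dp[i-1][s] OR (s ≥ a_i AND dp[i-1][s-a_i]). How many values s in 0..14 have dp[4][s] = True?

11

i\s   0   1   2   3   4   5   6   7   8   9  10  11  12  13  14
  0   T   F   F   F   F   F   F   F   F   F   F   F   F   F   F
  1   T   F   F   F   F   F   F   F   F   T   F   F   F   F   F
  2   T   F   F   F   T   F   F   F   F   T   F   F   F   T   F
  3   T   T   F   F   T   T   F   F   F   T   T   F   F   T   T
  4   T   T   F   F   T   T   T   T   F   T   T   T   F   T   T
  5   T   T   F   F   T   T   T   T   F   T   T   T   F   T   T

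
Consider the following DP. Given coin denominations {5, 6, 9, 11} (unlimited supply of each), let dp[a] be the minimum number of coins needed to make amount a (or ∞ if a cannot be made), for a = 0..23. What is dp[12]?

 a  0  1  2  3  4  5  6  7  8  9 10 11 12 13 14 15 16 17 18 19 20 21 22 23
dp  0  -  -  -  -  1  1  -  -  1  2  1  2  -  2  2  2  2  2  3  2  3  2  3
(- denotes ∞ / unreachable)

2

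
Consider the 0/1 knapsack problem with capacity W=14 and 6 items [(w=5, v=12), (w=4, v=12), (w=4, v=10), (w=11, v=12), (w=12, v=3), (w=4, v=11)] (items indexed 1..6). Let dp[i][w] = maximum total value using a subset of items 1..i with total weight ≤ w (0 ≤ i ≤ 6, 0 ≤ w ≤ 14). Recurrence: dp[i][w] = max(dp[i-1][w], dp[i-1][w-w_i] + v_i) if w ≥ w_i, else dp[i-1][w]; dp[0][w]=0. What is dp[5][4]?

i\w   0   1   2   3   4   5   6   7   8   9  10  11  12  13  14
  0   0   0   0   0   0   0   0   0   0   0   0   0   0   0   0
  1   0   0   0   0   0  12  12  12  12  12  12  12  12  12  12
  2   0   0   0   0  12  12  12  12  12  24  24  24  24  24  24
  3   0   0   0   0  12  12  12  12  22  24  24  24  24  34  34
  4   0   0   0   0  12  12  12  12  22  24  24  24  24  34  34
  5   0   0   0   0  12  12  12  12  22  24  24  24  24  34  34
  6   0   0   0   0  12  12  12  12  23  24  24  24  33  35  35

12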